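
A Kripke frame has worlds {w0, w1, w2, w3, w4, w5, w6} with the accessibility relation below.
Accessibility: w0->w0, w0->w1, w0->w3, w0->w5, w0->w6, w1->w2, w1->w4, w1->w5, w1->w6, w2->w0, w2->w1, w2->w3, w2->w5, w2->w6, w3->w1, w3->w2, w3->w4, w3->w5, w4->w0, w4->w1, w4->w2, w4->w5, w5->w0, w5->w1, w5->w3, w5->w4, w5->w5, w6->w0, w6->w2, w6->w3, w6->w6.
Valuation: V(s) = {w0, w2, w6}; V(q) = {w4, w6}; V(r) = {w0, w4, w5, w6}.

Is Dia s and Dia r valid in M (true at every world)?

Yes

Recall that Dia ψ holds at a world iff ψ holds at some accessible world.
Let φ = Dia s and Dia r. Evaluate φ at each world:
  w0 (successors {w0, w1, w3, w5, w6}): φ is true.
  w1 (successors {w2, w4, w5, w6}): φ is true.
  w2 (successors {w0, w1, w3, w5, w6}): φ is true.
  w3 (successors {w1, w2, w4, w5}): φ is true.
  w4 (successors {w0, w1, w2, w5}): φ is true.
  w5 (successors {w0, w1, w3, w4, w5}): φ is true.
  w6 (successors {w0, w2, w3, w6}): φ is true.
For instance, at w2:
  At w2: Dia s is true, Dia r is true, so Dia s and Dia r is true.
    At w2: Dia s requires s at some successor in {w0, w1, w3, w5, w6}.
      s holds at w0, so Dia s is true at w2.
    At w2: Dia r requires r at some successor in {w0, w1, w3, w5, w6}.
      r holds at w0, so Dia r is true at w2.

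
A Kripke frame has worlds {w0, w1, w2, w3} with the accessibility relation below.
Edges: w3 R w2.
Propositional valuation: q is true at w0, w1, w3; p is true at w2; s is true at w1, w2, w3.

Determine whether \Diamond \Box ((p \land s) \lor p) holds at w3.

Yes

At w3: \Diamond \Box ((p \land s) \lor p) requires \Box ((p \land s) \lor p) at some successor in {w2}.
  \Box ((p \land s) \lor p) holds at w2, so \Diamond \Box ((p \land s) \lor p) is true at w3.
    At w2: no accessible worlds, so \Box ((p \land s) \lor p) holds vacuously.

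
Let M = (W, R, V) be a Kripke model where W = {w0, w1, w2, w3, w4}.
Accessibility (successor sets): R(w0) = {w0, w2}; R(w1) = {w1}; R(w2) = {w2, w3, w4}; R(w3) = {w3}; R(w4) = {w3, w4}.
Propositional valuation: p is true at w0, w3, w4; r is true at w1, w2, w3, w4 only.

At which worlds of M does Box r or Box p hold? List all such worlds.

Let φ = Box r or Box p. Evaluate φ at each world:
  w0 (successors {w0, w2}): φ is false.
  w1 (successors {w1}): φ is true.
  w2 (successors {w2, w3, w4}): φ is true.
  w3 (successors {w3}): φ is true.
  w4 (successors {w3, w4}): φ is true.
For instance, at w4:
  At w4: Box r is true, Box p is true, so Box r or Box p is true.
    At w4: Box r requires r at every successor {w3, w4}.
      At w3: r is true.
      At w4: r is true.
    So Box r is true at w4.
    At w4: Box p requires p at every successor {w3, w4}.
      At w3: p is true.
      At w4: p is true.
    So Box p is true at w4.
Satisfying worlds: {w1, w2, w3, w4}

w1, w2, w3, w4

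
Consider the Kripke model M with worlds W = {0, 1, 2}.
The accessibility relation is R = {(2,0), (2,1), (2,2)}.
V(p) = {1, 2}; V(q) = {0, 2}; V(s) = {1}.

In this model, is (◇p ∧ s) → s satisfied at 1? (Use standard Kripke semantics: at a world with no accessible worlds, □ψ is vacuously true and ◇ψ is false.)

Yes

At 1: ◇p ∧ s is false, s is true, so (◇p ∧ s) → s is true.
  At 1: ◇p is false, s is true, so ◇p ∧ s is false.
    At 1: no accessible worlds, so ◇p is false.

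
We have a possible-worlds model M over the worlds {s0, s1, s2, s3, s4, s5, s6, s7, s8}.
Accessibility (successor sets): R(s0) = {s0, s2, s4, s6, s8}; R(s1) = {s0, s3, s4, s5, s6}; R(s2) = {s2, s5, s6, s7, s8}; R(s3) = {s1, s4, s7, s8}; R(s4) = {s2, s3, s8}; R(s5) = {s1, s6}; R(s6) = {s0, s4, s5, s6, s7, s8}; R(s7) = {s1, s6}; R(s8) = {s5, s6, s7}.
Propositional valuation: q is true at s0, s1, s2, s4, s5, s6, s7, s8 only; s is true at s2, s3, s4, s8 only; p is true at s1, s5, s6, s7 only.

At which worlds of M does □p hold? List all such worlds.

s5, s7, s8

Let φ = □p. Evaluate φ at each world:
  s0 (successors {s0, s2, s4, s6, s8}): φ is false.
  s1 (successors {s0, s3, s4, s5, s6}): φ is false.
  s2 (successors {s2, s5, s6, s7, s8}): φ is false.
  s3 (successors {s1, s4, s7, s8}): φ is false.
  s4 (successors {s2, s3, s8}): φ is false.
  s5 (successors {s1, s6}): φ is true.
  s6 (successors {s0, s4, s5, s6, s7, s8}): φ is false.
  s7 (successors {s1, s6}): φ is true.
  s8 (successors {s5, s6, s7}): φ is true.
For instance, at s7:
  At s7: □p requires p at every successor {s1, s6}.
    At s1: p is true.
    At s6: p is true.
  So □p is true at s7.
Satisfying worlds: {s5, s7, s8}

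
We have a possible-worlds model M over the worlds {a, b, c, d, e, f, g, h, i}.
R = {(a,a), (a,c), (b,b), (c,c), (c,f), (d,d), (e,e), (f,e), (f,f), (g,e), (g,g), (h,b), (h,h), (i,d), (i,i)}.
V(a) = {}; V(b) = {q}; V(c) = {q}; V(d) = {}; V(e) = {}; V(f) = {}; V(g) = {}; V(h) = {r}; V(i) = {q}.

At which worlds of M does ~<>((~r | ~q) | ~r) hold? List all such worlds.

none

Recall that <>ψ holds at a world iff ψ holds at some accessible world.
Let φ = ~<>((~r | ~q) | ~r). Evaluate φ at each world:
  a (successors {a, c}): φ is false.
  b (successors {b}): φ is false.
  c (successors {c, f}): φ is false.
  d (successors {d}): φ is false.
  e (successors {e}): φ is false.
  f (successors {e, f}): φ is false.
  g (successors {e, g}): φ is false.
  h (successors {b, h}): φ is false.
  i (successors {d, i}): φ is false.
For instance, at b:
  At b: <>((~r | ~q) | ~r) is true, so ~<>((~r | ~q) | ~r) is false.
    At b: <>((~r | ~q) | ~r) requires (~r | ~q) | ~r at some successor in {b}.
      (~r | ~q) | ~r holds at b, so <>((~r | ~q) | ~r) is true at b.
Satisfying worlds: none.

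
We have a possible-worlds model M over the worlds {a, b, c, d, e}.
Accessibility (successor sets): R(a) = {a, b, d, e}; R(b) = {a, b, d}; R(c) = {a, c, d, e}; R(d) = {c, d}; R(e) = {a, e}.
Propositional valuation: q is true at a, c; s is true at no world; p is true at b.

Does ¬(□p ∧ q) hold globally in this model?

Recall that □ψ holds at a world iff ψ holds at every accessible world, and ◇ψ holds iff ψ holds at some accessible world.
Let φ = ¬(□p ∧ q). Evaluate φ at each world:
  a (successors {a, b, d, e}): φ is true.
  b (successors {a, b, d}): φ is true.
  c (successors {a, c, d, e}): φ is true.
  d (successors {c, d}): φ is true.
  e (successors {a, e}): φ is true.
For instance, at c:
  At c: □p ∧ q is false, so ¬(□p ∧ q) is true.
    At c: □p is false, q is true, so □p ∧ q is false.
      At c: □p requires p at every successor {a, c, d, e}.
        p fails at a, so □p is false at c.

Yes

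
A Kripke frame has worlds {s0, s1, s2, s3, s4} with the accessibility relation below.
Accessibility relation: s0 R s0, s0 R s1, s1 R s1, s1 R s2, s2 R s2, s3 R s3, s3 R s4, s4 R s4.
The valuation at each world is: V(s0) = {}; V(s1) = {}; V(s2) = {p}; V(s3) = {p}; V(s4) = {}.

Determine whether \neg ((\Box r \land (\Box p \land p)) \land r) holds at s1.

Yes

At s1: (\Box r \land (\Box p \land p)) \land r is false, so \neg ((\Box r \land (\Box p \land p)) \land r) is true.
  At s1: \Box r \land (\Box p \land p) is false, r is false, so (\Box r \land (\Box p \land p)) \land r is false.
    At s1: \Box r is false, \Box p \land p is false, so \Box r \land (\Box p \land p) is false.
      At s1: \Box r requires r at every successor {s1, s2}.
        r fails at s1, so \Box r is false at s1.
      At s1: \Box p is false, p is false, so \Box p \land p is false.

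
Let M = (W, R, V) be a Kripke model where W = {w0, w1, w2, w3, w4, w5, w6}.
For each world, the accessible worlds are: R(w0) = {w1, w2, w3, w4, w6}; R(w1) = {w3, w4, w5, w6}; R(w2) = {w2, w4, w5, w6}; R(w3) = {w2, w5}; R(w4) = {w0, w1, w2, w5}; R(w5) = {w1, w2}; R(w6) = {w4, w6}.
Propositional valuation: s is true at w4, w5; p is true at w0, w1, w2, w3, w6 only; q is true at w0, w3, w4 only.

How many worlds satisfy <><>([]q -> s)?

7

Let φ = <><>([]q -> s). Evaluate φ at each world:
  w0 (successors {w1, w2, w3, w4, w6}): φ is true.
  w1 (successors {w3, w4, w5, w6}): φ is true.
  w2 (successors {w2, w4, w5, w6}): φ is true.
  w3 (successors {w2, w5}): φ is true.
  w4 (successors {w0, w1, w2, w5}): φ is true.
  w5 (successors {w1, w2}): φ is true.
  w6 (successors {w4, w6}): φ is true.
For instance, at w0:
  At w0: <><>([]q -> s) requires <>([]q -> s) at some successor in {w1, w2, w3, w4, w6}.
    <>([]q -> s) holds at w1, so <><>([]q -> s) is true at w0.
      At w1: <>([]q -> s) requires []q -> s at some successor in {w3, w4, w5, w6}.
        []q -> s holds at w3, so <>([]q -> s) is true at w1.
Satisfying worlds: {w0, w1, w2, w3, w4, w5, w6}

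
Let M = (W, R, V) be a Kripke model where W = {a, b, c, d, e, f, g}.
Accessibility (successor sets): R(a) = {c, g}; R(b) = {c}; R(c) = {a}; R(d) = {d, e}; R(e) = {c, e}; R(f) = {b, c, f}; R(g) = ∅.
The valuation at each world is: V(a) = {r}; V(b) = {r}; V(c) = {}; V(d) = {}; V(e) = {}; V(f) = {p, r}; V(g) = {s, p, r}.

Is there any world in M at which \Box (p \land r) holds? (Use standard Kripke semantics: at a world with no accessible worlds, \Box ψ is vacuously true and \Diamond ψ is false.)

Yes

Recall that \Box ψ holds at a world iff ψ holds at every accessible world, and \Diamond ψ holds iff ψ holds at some accessible world.
Let φ = \Box (p \land r). Evaluate φ at each world:
  a (successors {c, g}): φ is false.
  b (successors {c}): φ is false.
  c (successors {a}): φ is false.
  d (successors {d, e}): φ is false.
  e (successors {c, e}): φ is false.
  f (successors {b, c, f}): φ is false.
  g (successors ∅): φ is true.
Detail at g (witness):
  At g: no accessible worlds, so \Box (p \land r) holds vacuously.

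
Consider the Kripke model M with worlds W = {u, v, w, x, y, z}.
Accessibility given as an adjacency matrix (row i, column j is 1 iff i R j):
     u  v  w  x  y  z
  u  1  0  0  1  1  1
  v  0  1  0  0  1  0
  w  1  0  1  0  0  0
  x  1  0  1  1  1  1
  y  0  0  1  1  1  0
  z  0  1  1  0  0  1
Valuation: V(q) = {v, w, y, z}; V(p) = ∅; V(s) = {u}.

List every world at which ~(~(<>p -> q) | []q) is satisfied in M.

Let φ = ~(~(<>p -> q) | []q). Evaluate φ at each world:
  u (successors {u, x, y, z}): φ is true.
  v (successors {v, y}): φ is false.
  w (successors {u, w}): φ is true.
  x (successors {u, w, x, y, z}): φ is true.
  y (successors {w, x, y}): φ is true.
  z (successors {v, w, z}): φ is false.
For instance, at z:
  At z: ~(<>p -> q) | []q is true, so ~(~(<>p -> q) | []q) is false.
    At z: ~(<>p -> q) is false, []q is true, so ~(<>p -> q) | []q is true.
      At z: <>p -> q is true, so ~(<>p -> q) is false.
      At z: []q requires q at every successor {v, w, z}.
        At v: q is true.
        At w: q is true.
        At z: q is true.
      So []q is true at z.
Satisfying worlds: {u, w, x, y}

u, w, x, y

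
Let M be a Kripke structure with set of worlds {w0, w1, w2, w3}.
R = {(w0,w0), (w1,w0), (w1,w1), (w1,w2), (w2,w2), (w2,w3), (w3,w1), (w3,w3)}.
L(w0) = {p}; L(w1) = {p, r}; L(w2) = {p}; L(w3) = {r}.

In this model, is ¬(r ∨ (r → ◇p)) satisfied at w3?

At w3: r ∨ (r → ◇p) is true, so ¬(r ∨ (r → ◇p)) is false.
  At w3: r is true, r → ◇p is true, so r ∨ (r → ◇p) is true.
    At w3: r is true, ◇p is true, so r → ◇p is true.
      At w3: ◇p requires p at some successor in {w1, w3}.
        p holds at w1, so ◇p is true at w3.

No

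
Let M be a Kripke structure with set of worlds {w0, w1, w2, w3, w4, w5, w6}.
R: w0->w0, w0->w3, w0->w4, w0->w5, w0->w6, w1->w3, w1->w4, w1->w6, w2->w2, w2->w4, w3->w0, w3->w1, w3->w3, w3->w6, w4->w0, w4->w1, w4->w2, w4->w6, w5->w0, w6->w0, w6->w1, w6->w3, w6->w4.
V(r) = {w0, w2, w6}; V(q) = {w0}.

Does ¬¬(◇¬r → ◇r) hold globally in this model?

Yes

Let φ = ¬¬(◇¬r → ◇r). Evaluate φ at each world:
  w0 (successors {w0, w3, w4, w5, w6}): φ is true.
  w1 (successors {w3, w4, w6}): φ is true.
  w2 (successors {w2, w4}): φ is true.
  w3 (successors {w0, w1, w3, w6}): φ is true.
  w4 (successors {w0, w1, w2, w6}): φ is true.
  w5 (successors {w0}): φ is true.
  w6 (successors {w0, w1, w3, w4}): φ is true.
For instance, at w0:
  At w0: ¬(◇¬r → ◇r) is false, so ¬¬(◇¬r → ◇r) is true.
    At w0: ◇¬r → ◇r is true, so ¬(◇¬r → ◇r) is false.
      At w0: ◇¬r is true, ◇r is true, so ◇¬r → ◇r is true.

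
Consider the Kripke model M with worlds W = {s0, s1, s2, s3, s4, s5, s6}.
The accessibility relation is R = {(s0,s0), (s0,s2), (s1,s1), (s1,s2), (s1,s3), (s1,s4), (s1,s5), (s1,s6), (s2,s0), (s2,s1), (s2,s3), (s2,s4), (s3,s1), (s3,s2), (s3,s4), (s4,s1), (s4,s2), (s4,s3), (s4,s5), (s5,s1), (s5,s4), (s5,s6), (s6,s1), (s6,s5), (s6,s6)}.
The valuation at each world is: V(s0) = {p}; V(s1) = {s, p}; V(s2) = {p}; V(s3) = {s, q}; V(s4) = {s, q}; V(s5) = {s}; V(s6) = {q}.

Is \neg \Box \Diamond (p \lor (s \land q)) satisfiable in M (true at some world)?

No

Let φ = \neg \Box \Diamond (p \lor (s \land q)). Evaluate φ at each world:
  s0 (successors {s0, s2}): φ is false.
  s1 (successors {s1, s2, s3, s4, s5, s6}): φ is false.
  s2 (successors {s0, s1, s3, s4}): φ is false.
  s3 (successors {s1, s2, s4}): φ is false.
  s4 (successors {s1, s2, s3, s5}): φ is false.
  s5 (successors {s1, s4, s6}): φ is false.
  s6 (successors {s1, s5, s6}): φ is false.
For instance, at s1:
  At s1: \Box \Diamond (p \lor (s \land q)) is true, so \neg \Box \Diamond (p \lor (s \land q)) is false.
    At s1: \Box \Diamond (p \lor (s \land q)) requires \Diamond (p \lor (s \land q)) at every successor {s1, s2, s3, s4, s5, s6}.
      At s1: \Diamond (p \lor (s \land q)) is true.
      At s2: \Diamond (p \lor (s \land q)) is true.
      At s3: \Diamond (p \lor (s \land q)) is true.
      At s4: \Diamond (p \lor (s \land q)) is true.
      At s5: \Diamond (p \lor (s \land q)) is true.
      At s6: \Diamond (p \lor (s \land q)) is true.
    So \Box \Diamond (p \lor (s \land q)) is true at s1.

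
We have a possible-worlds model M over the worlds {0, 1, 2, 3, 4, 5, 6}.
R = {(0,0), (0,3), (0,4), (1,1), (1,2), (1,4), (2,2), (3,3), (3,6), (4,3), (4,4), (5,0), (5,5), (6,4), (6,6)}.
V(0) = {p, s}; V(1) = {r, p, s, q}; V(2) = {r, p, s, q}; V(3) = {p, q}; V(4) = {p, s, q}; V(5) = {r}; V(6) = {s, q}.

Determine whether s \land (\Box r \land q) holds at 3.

No

At 3: s is false, \Box r \land q is false, so s \land (\Box r \land q) is false.
  At 3: \Box r is false, q is true, so \Box r \land q is false.
    At 3: \Box r requires r at every successor {3, 6}.
      r fails at 3, so \Box r is false at 3.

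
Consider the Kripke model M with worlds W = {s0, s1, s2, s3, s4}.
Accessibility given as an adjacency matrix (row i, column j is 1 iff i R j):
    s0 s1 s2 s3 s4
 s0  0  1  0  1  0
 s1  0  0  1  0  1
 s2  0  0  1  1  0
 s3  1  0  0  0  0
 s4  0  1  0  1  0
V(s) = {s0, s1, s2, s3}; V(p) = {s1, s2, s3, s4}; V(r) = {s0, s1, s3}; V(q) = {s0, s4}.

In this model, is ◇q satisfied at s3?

Recall that ◇ψ holds at a world iff ψ holds at some accessible world.
At s3: ◇q requires q at some successor in {s0}.
  q holds at s0, so ◇q is true at s3.

Yes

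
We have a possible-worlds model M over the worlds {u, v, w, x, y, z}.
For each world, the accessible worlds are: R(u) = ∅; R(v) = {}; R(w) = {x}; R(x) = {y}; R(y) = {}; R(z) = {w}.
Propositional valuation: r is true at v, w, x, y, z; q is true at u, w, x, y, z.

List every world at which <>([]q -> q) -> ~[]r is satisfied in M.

u, v, y

Recall that []ψ holds at a world iff ψ holds at every accessible world, and <>ψ holds iff ψ holds at some accessible world.
Let φ = <>([]q -> q) -> ~[]r. Evaluate φ at each world:
  u (successors ∅): φ is true.
  v (successors ∅): φ is true.
  w (successors {x}): φ is false.
  x (successors {y}): φ is false.
  y (successors ∅): φ is true.
  z (successors {w}): φ is false.
For instance, at z:
  At z: <>([]q -> q) is true, ~[]r is false, so <>([]q -> q) -> ~[]r is false.
    At z: <>([]q -> q) requires []q -> q at some successor in {w}.
      []q -> q holds at w, so <>([]q -> q) is true at z.
    At z: []r is true, so ~[]r is false.
      At z: []r requires r at every successor {w}.
        At w: r is true.
      So []r is true at z.
Satisfying worlds: {u, v, y}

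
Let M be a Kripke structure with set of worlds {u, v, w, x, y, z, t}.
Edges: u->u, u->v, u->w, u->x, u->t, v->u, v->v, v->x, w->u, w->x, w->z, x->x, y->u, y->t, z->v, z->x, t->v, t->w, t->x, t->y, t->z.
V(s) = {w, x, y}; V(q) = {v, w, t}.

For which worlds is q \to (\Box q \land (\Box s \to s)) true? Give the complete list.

Let φ = q \to (\Box q \land (\Box s \to s)). Evaluate φ at each world:
  u (successors {u, v, w, x, t}): φ is true.
  v (successors {u, v, x}): φ is false.
  w (successors {u, x, z}): φ is false.
  x (successors {x}): φ is true.
  y (successors {u, t}): φ is true.
  z (successors {v, x}): φ is true.
  t (successors {v, w, x, y, z}): φ is false.
For instance, at w:
  At w: q is true, \Box q \land (\Box s \to s) is false, so q \to (\Box q \land (\Box s \to s)) is false.
    At w: \Box q is false, \Box s \to s is true, so \Box q \land (\Box s \to s) is false.
      At w: \Box q requires q at every successor {u, x, z}.
        q fails at u, so \Box q is false at w.
      At w: \Box s is false, s is true, so \Box s \to s is true.
Satisfying worlds: {u, x, y, z}

u, x, y, z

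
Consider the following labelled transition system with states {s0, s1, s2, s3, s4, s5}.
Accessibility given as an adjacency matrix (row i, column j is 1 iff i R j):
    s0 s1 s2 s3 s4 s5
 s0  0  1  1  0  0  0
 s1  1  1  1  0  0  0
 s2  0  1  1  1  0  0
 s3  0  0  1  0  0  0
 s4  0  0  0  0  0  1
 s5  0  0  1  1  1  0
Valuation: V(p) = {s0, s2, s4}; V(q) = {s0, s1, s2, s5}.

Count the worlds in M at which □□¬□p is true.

0

Recall that □ψ holds at a world iff ψ holds at every accessible world, and ◇ψ holds iff ψ holds at some accessible world.
Let φ = □□¬□p. Evaluate φ at each world:
  s0 (successors {s1, s2}): φ is false.
  s1 (successors {s0, s1, s2}): φ is false.
  s2 (successors {s1, s2, s3}): φ is false.
  s3 (successors {s2}): φ is false.
  s4 (successors {s5}): φ is false.
  s5 (successors {s2, s3, s4}): φ is false.
For instance, at s2:
  At s2: □□¬□p requires □¬□p at every successor {s1, s2, s3}.
    □¬□p fails at s2, so □□¬□p is false at s2.
      At s2: □¬□p requires ¬□p at every successor {s1, s2, s3}.
        ¬□p fails at s3, so □¬□p is false at s2.
Satisfying worlds: none.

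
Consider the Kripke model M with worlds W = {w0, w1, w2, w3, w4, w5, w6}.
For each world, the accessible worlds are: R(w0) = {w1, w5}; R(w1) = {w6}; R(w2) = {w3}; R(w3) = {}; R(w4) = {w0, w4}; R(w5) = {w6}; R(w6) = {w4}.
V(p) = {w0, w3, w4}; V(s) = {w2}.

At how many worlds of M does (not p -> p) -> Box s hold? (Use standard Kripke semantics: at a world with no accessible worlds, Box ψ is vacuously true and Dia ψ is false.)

5

Let φ = (not p -> p) -> Box s. Evaluate φ at each world:
  w0 (successors {w1, w5}): φ is false.
  w1 (successors {w6}): φ is true.
  w2 (successors {w3}): φ is true.
  w3 (successors ∅): φ is true.
  w4 (successors {w0, w4}): φ is false.
  w5 (successors {w6}): φ is true.
  w6 (successors {w4}): φ is true.
For instance, at w0:
  At w0: not p -> p is true, Box s is false, so (not p -> p) -> Box s is false.
    At w0: Box s requires s at every successor {w1, w5}.
      s fails at w1, so Box s is false at w0.
Satisfying worlds: {w1, w2, w3, w5, w6}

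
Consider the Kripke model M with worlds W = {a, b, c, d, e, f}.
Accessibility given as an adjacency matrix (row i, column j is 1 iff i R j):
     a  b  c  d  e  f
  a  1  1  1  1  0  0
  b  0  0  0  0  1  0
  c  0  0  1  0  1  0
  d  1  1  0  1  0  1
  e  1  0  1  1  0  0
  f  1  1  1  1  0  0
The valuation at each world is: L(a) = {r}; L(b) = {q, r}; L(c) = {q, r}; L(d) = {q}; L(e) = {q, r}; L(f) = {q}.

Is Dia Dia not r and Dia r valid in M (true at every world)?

Yes

Let φ = Dia Dia not r and Dia r. Evaluate φ at each world:
  a (successors {a, b, c, d}): φ is true.
  b (successors {e}): φ is true.
  c (successors {c, e}): φ is true.
  d (successors {a, b, d, f}): φ is true.
  e (successors {a, c, d}): φ is true.
  f (successors {a, b, c, d}): φ is true.
For instance, at c:
  At c: Dia Dia not r is true, Dia r is true, so Dia Dia not r and Dia r is true.
    At c: Dia Dia not r requires Dia not r at some successor in {c, e}.
      Dia not r holds at e, so Dia Dia not r is true at c.
    At c: Dia r requires r at some successor in {c, e}.
      r holds at c, so Dia r is true at c.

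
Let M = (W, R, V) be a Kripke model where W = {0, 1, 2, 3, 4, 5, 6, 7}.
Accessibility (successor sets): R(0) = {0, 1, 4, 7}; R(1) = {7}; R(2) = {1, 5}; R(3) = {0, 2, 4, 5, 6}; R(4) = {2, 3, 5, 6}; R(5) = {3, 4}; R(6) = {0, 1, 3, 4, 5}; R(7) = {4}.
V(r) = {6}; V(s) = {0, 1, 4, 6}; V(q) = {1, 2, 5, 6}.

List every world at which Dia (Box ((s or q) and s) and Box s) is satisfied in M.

Let φ = Dia (Box ((s or q) and s) and Box s). Evaluate φ at each world:
  0 (successors {0, 1, 4, 7}): φ is true.
  1 (successors {7}): φ is true.
  2 (successors {1, 5}): φ is false.
  3 (successors {0, 2, 4, 5, 6}): φ is false.
  4 (successors {2, 3, 5, 6}): φ is false.
  5 (successors {3, 4}): φ is false.
  6 (successors {0, 1, 3, 4, 5}): φ is false.
  7 (successors {4}): φ is false.
For instance, at 1:
  At 1: Dia (Box ((s or q) and s) and Box s) requires Box ((s or q) and s) and Box s at some successor in {7}.
    Box ((s or q) and s) and Box s holds at 7, so Dia (Box ((s or q) and s) and Box s) is true at 1.
      At 7: Box ((s or q) and s) is true, Box s is true, so Box ((s or q) and s) and Box s is true.
Satisfying worlds: {0, 1}

0, 1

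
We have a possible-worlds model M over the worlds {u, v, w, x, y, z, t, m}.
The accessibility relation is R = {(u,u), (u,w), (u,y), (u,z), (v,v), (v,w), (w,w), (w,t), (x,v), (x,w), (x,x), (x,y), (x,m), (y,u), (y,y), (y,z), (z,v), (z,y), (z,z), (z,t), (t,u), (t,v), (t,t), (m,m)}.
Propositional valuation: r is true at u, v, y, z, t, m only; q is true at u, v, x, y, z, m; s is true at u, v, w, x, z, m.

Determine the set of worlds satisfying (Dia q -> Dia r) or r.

Recall that Dia ψ holds at a world iff ψ holds at some accessible world.
Let φ = (Dia q -> Dia r) or r. Evaluate φ at each world:
  u (successors {u, w, y, z}): φ is true.
  v (successors {v, w}): φ is true.
  w (successors {w, t}): φ is true.
  x (successors {v, w, x, y, m}): φ is true.
  y (successors {u, y, z}): φ is true.
  z (successors {v, y, z, t}): φ is true.
  t (successors {u, v, t}): φ is true.
  m (successors {m}): φ is true.
For instance, at w:
  At w: Dia q -> Dia r is true, r is false, so (Dia q -> Dia r) or r is true.
    At w: Dia q is false, Dia r is true, so Dia q -> Dia r is true.
      At w: Dia q requires q at some successor in {w, t}.
        At w: q is false.
        At t: q is false.
      So Dia q is false at w.
      At w: Dia r requires r at some successor in {w, t}.
        r holds at t, so Dia r is true at w.
Satisfying worlds: {u, v, w, x, y, z, t, m}

u, v, w, x, y, z, t, m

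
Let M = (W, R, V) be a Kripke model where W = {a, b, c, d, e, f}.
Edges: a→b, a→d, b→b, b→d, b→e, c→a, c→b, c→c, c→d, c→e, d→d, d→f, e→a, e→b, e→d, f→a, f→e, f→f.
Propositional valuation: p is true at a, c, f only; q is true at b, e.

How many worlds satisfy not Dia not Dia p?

1

Let φ = not Dia not Dia p. Evaluate φ at each world:
  a (successors {b, d}): φ is false.
  b (successors {b, d, e}): φ is false.
  c (successors {a, b, c, d, e}): φ is false.
  d (successors {d, f}): φ is true.
  e (successors {a, b, d}): φ is false.
  f (successors {a, e, f}): φ is false.
For instance, at e:
  At e: Dia not Dia p is true, so not Dia not Dia p is false.
    At e: Dia not Dia p requires not Dia p at some successor in {a, b, d}.
      not Dia p holds at a, so Dia not Dia p is true at e.
Satisfying worlds: {d}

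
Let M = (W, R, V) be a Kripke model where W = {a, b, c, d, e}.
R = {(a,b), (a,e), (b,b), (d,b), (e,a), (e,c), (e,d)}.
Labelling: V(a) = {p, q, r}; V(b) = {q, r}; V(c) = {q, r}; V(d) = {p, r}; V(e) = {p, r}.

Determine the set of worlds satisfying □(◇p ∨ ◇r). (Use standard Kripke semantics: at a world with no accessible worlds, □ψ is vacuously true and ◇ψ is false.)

Let φ = □(◇p ∨ ◇r). Evaluate φ at each world:
  a (successors {b, e}): φ is true.
  b (successors {b}): φ is true.
  c (successors ∅): φ is true.
  d (successors {b}): φ is true.
  e (successors {a, c, d}): φ is false.
For instance, at d:
  At d: □(◇p ∨ ◇r) requires ◇p ∨ ◇r at every successor {b}.
      At b: ◇p is false, ◇r is true, so ◇p ∨ ◇r is true.
  So □(◇p ∨ ◇r) is true at d.
Satisfying worlds: {a, b, c, d}

a, b, c, d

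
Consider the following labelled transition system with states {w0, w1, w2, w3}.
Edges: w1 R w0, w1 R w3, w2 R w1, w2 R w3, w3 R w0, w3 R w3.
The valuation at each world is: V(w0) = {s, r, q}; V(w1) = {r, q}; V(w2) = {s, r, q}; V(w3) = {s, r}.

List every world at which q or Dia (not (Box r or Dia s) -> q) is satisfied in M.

Let φ = q or Dia (not (Box r or Dia s) -> q). Evaluate φ at each world:
  w0 (successors ∅): φ is true.
  w1 (successors {w0, w3}): φ is true.
  w2 (successors {w1, w3}): φ is true.
  w3 (successors {w0, w3}): φ is true.
For instance, at w1:
  At w1: q is true, Dia (not (Box r or Dia s) -> q) is true, so q or Dia (not (Box r or Dia s) -> q) is true.
    At w1: Dia (not (Box r or Dia s) -> q) requires not (Box r or Dia s) -> q at some successor in {w0, w3}.
      not (Box r or Dia s) -> q holds at w0, so Dia (not (Box r or Dia s) -> q) is true at w1.
Satisfying worlds: {w0, w1, w2, w3}

w0, w1, w2, w3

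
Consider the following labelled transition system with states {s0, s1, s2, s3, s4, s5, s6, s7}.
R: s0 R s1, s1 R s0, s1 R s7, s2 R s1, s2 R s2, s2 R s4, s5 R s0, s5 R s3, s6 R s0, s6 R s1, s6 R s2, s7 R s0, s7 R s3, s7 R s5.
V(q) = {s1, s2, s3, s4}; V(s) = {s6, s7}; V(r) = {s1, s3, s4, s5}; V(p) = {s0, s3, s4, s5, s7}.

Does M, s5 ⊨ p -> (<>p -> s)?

At s5: p is true, <>p -> s is false, so p -> (<>p -> s) is false.
  At s5: <>p is true, s is false, so <>p -> s is false.
    At s5: <>p requires p at some successor in {s0, s3}.
      p holds at s0, so <>p is true at s5.

No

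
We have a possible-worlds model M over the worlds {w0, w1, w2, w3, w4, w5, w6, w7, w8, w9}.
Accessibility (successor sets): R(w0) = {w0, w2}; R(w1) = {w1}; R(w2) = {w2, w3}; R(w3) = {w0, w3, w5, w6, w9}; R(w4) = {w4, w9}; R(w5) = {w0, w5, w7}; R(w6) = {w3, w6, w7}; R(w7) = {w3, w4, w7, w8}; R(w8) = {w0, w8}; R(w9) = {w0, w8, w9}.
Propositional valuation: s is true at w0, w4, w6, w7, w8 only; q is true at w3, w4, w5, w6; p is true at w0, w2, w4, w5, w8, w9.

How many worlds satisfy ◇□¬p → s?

8

Let φ = ◇□¬p → s. Evaluate φ at each world:
  w0 (successors {w0, w2}): φ is true.
  w1 (successors {w1}): φ is false.
  w2 (successors {w2, w3}): φ is true.
  w3 (successors {w0, w3, w5, w6, w9}): φ is false.
  w4 (successors {w4, w9}): φ is true.
  w5 (successors {w0, w5, w7}): φ is true.
  w6 (successors {w3, w6, w7}): φ is true.
  w7 (successors {w3, w4, w7, w8}): φ is true.
  w8 (successors {w0, w8}): φ is true.
  w9 (successors {w0, w8, w9}): φ is true.
For instance, at w2:
  At w2: ◇□¬p is false, s is false, so ◇□¬p → s is true.
    At w2: ◇□¬p requires □¬p at some successor in {w2, w3}.
      At w2: □¬p is false.
      At w3: □¬p is false.
    So ◇□¬p is false at w2.
Satisfying worlds: {w0, w2, w4, w5, w6, w7, w8, w9}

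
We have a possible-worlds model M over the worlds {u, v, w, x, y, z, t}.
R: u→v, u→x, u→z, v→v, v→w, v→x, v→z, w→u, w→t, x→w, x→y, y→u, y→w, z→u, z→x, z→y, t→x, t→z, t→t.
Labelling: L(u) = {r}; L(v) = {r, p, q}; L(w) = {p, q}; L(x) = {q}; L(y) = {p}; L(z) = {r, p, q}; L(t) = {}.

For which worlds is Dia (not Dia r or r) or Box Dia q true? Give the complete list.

u, v, w, y, z, t

Let φ = Dia (not Dia r or r) or Box Dia q. Evaluate φ at each world:
  u (successors {v, x, z}): φ is true.
  v (successors {v, w, x, z}): φ is true.
  w (successors {u, t}): φ is true.
  x (successors {w, y}): φ is false.
  y (successors {u, w}): φ is true.
  z (successors {u, x, y}): φ is true.
  t (successors {x, z, t}): φ is true.
For instance, at y:
  At y: Dia (not Dia r or r) is true, Box Dia q is false, so Dia (not Dia r or r) or Box Dia q is true.
    At y: Dia (not Dia r or r) requires not Dia r or r at some successor in {u, w}.
      not Dia r or r holds at u, so Dia (not Dia r or r) is true at y.
    At y: Box Dia q requires Dia q at every successor {u, w}.
      Dia q fails at w, so Box Dia q is false at y.
Satisfying worlds: {u, v, w, y, z, t}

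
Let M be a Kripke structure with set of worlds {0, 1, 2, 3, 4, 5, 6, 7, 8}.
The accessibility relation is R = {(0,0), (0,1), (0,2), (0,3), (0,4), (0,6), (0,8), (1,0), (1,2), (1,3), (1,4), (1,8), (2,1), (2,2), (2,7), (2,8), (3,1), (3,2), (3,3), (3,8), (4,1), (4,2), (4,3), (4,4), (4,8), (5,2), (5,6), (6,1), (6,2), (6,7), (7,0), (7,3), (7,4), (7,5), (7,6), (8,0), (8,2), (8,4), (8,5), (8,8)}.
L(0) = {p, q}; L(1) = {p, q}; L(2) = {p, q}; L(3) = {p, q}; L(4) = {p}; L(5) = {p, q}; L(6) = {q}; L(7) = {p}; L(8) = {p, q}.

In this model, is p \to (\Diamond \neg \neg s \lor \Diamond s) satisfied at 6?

Yes

At 6: p is false, \Diamond \neg \neg s \lor \Diamond s is false, so p \to (\Diamond \neg \neg s \lor \Diamond s) is true.
  At 6: \Diamond \neg \neg s is false, \Diamond s is false, so \Diamond \neg \neg s \lor \Diamond s is false.
    At 6: \Diamond \neg \neg s requires \neg \neg s at some successor in {1, 2, 7}.
      At 1: \neg \neg s is false.
      At 2: \neg \neg s is false.
      At 7: \neg \neg s is false.
    So \Diamond \neg \neg s is false at 6.
    At 6: \Diamond s requires s at some successor in {1, 2, 7}.
      At 1: s is false.
      At 2: s is false.
      At 7: s is false.
    So \Diamond s is false at 6.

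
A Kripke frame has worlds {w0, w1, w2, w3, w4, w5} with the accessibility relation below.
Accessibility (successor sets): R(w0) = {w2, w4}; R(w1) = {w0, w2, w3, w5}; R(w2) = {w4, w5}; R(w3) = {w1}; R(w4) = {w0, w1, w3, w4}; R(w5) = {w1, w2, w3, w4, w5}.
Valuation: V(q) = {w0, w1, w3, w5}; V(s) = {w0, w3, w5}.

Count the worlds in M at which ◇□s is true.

Let φ = ◇□s. Evaluate φ at each world:
  w0 (successors {w2, w4}): φ is false.
  w1 (successors {w0, w2, w3, w5}): φ is false.
  w2 (successors {w4, w5}): φ is false.
  w3 (successors {w1}): φ is false.
  w4 (successors {w0, w1, w3, w4}): φ is false.
  w5 (successors {w1, w2, w3, w4, w5}): φ is false.
For instance, at w0:
  At w0: ◇□s requires □s at some successor in {w2, w4}.
    At w2: □s is false.
    At w4: □s is false.
  So ◇□s is false at w0.
Satisfying worlds: none.

0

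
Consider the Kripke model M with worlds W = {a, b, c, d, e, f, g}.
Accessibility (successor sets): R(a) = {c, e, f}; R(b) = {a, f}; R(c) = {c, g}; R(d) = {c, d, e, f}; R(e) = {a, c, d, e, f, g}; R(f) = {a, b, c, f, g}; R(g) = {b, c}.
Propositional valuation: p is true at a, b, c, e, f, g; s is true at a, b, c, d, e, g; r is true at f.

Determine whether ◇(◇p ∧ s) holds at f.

Recall that ◇ψ holds at a world iff ψ holds at some accessible world.
At f: ◇(◇p ∧ s) requires ◇p ∧ s at some successor in {a, b, c, f, g}.
  ◇p ∧ s holds at a, so ◇(◇p ∧ s) is true at f.
    At a: ◇p is true, s is true, so ◇p ∧ s is true.
      At a: ◇p requires p at some successor in {c, e, f}.
        p holds at c, so ◇p is true at a.

Yes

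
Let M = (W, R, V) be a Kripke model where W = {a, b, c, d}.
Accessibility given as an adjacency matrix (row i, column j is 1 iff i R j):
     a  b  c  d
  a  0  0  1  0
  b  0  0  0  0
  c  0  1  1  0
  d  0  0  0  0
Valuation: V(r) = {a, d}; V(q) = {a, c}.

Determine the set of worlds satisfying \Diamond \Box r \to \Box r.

Let φ = \Diamond \Box r \to \Box r. Evaluate φ at each world:
  a (successors {c}): φ is true.
  b (successors ∅): φ is true.
  c (successors {b, c}): φ is false.
  d (successors ∅): φ is true.
For instance, at c:
  At c: \Diamond \Box r is true, \Box r is false, so \Diamond \Box r \to \Box r is false.
    At c: \Diamond \Box r requires \Box r at some successor in {b, c}.
      \Box r holds at b, so \Diamond \Box r is true at c.
    At c: \Box r requires r at every successor {b, c}.
      r fails at b, so \Box r is false at c.
Satisfying worlds: {a, b, d}

a, b, d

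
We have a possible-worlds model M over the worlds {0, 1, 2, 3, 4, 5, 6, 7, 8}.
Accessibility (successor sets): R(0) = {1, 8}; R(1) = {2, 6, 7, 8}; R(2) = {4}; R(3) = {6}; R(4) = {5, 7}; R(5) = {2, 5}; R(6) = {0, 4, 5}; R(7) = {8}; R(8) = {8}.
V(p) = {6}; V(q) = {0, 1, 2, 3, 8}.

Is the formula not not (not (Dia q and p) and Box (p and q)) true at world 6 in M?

Recall that Box ψ holds at a world iff ψ holds at every accessible world, and Dia ψ holds iff ψ holds at some accessible world.
At 6: not (not (Dia q and p) and Box (p and q)) is true, so not not (not (Dia q and p) and Box (p and q)) is false.
  At 6: not (Dia q and p) and Box (p and q) is false, so not (not (Dia q and p) and Box (p and q)) is true.
    At 6: not (Dia q and p) is false, Box (p and q) is false, so not (Dia q and p) and Box (p and q) is false.
      At 6: Dia q and p is true, so not (Dia q and p) is false.
      At 6: Box (p and q) requires p and q at every successor {0, 4, 5}.
        p and q fails at 0, so Box (p and q) is false at 6.

No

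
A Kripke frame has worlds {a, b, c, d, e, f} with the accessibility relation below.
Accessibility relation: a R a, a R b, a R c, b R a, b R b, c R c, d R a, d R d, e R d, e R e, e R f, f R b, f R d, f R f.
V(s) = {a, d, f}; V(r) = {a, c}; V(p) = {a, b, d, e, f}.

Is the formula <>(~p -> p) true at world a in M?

Yes

At a: <>(~p -> p) requires ~p -> p at some successor in {a, b, c}.
  ~p -> p holds at a, so <>(~p -> p) is true at a.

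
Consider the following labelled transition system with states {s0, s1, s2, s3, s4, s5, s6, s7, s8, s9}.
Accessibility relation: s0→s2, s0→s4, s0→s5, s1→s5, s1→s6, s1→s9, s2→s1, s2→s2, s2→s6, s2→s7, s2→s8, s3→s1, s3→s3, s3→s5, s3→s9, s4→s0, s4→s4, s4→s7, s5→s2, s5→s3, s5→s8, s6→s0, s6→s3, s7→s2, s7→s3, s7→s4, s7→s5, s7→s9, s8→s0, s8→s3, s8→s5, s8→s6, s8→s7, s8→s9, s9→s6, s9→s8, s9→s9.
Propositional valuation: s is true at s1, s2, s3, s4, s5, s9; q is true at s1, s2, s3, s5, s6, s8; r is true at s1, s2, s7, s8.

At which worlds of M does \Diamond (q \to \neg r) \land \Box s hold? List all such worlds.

s0, s3, s7

Let φ = \Diamond (q \to \neg r) \land \Box s. Evaluate φ at each world:
  s0 (successors {s2, s4, s5}): φ is true.
  s1 (successors {s5, s6, s9}): φ is false.
  s2 (successors {s1, s2, s6, s7, s8}): φ is false.
  s3 (successors {s1, s3, s5, s9}): φ is true.
  s4 (successors {s0, s4, s7}): φ is false.
  s5 (successors {s2, s3, s8}): φ is false.
  s6 (successors {s0, s3}): φ is false.
  s7 (successors {s2, s3, s4, s5, s9}): φ is true.
  s8 (successors {s0, s3, s5, s6, s7, s9}): φ is false.
  s9 (successors {s6, s8, s9}): φ is false.
For instance, at s8:
  At s8: \Diamond (q \to \neg r) is true, \Box s is false, so \Diamond (q \to \neg r) \land \Box s is false.
    At s8: \Diamond (q \to \neg r) requires q \to \neg r at some successor in {s0, s3, s5, s6, s7, s9}.
      q \to \neg r holds at s0, so \Diamond (q \to \neg r) is true at s8.
    At s8: \Box s requires s at every successor {s0, s3, s5, s6, s7, s9}.
      s fails at s0, so \Box s is false at s8.
Satisfying worlds: {s0, s3, s7}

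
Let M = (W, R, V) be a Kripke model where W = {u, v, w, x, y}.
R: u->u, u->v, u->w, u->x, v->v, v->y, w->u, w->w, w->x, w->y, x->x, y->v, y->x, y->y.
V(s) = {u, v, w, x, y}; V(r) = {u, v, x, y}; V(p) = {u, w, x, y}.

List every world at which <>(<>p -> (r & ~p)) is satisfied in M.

Let φ = <>(<>p -> (r & ~p)). Evaluate φ at each world:
  u (successors {u, v, w, x}): φ is true.
  v (successors {v, y}): φ is true.
  w (successors {u, w, x, y}): φ is false.
  x (successors {x}): φ is false.
  y (successors {v, x, y}): φ is true.
For instance, at w:
  At w: <>(<>p -> (r & ~p)) requires <>p -> (r & ~p) at some successor in {u, w, x, y}.
    At u: <>p -> (r & ~p) is false.
    At w: <>p -> (r & ~p) is false.
    At x: <>p -> (r & ~p) is false.
    At y: <>p -> (r & ~p) is false.
  So <>(<>p -> (r & ~p)) is false at w.
Satisfying worlds: {u, v, y}

u, v, y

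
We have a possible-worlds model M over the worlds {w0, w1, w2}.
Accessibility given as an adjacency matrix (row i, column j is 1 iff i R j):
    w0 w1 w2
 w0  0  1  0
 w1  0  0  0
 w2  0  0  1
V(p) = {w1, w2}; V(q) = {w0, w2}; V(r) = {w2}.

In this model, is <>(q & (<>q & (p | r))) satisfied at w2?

Yes

At w2: <>(q & (<>q & (p | r))) requires q & (<>q & (p | r)) at some successor in {w2}.
  q & (<>q & (p | r)) holds at w2, so <>(q & (<>q & (p | r))) is true at w2.
    At w2: q is true, <>q & (p | r) is true, so q & (<>q & (p | r)) is true.
      At w2: <>q is true, p | r is true, so <>q & (p | r) is true.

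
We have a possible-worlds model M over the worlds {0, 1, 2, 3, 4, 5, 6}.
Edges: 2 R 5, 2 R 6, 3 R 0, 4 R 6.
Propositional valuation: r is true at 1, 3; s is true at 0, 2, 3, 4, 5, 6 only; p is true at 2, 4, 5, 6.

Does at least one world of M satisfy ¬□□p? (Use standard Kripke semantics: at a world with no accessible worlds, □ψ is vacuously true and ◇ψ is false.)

Let φ = ¬□□p. Evaluate φ at each world:
  0 (successors ∅): φ is false.
  1 (successors ∅): φ is false.
  2 (successors {5, 6}): φ is false.
  3 (successors {0}): φ is false.
  4 (successors {6}): φ is false.
  5 (successors ∅): φ is false.
  6 (successors ∅): φ is false.
For instance, at 3:
  At 3: □□p is true, so ¬□□p is false.
    At 3: □□p requires □p at every successor {0}.
      At 0: □p is true.
    So □□p is true at 3.

No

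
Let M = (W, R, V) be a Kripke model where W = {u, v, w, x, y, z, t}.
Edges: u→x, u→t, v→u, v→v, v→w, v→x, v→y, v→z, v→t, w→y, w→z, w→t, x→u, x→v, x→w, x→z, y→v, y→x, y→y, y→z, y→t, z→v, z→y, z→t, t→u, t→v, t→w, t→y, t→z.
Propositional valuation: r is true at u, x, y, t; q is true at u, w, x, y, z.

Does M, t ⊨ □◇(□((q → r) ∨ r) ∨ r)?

At t: □◇(□((q → r) ∨ r) ∨ r) requires ◇(□((q → r) ∨ r) ∨ r) at every successor {u, v, w, y, z}.
  At u: ◇(□((q → r) ∨ r) ∨ r) is true.
  At v: ◇(□((q → r) ∨ r) ∨ r) is true.
  At w: ◇(□((q → r) ∨ r) ∨ r) is true.
  At y: ◇(□((q → r) ∨ r) ∨ r) is true.
  At z: ◇(□((q → r) ∨ r) ∨ r) is true.
So □◇(□((q → r) ∨ r) ∨ r) is true at t.

Yes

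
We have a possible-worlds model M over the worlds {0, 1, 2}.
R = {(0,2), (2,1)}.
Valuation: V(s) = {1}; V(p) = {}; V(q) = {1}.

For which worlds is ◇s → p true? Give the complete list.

0, 1

Let φ = ◇s → p. Evaluate φ at each world:
  0 (successors {2}): φ is true.
  1 (successors ∅): φ is true.
  2 (successors {1}): φ is false.
For instance, at 0:
  At 0: ◇s is false, p is false, so ◇s → p is true.
    At 0: ◇s requires s at some successor in {2}.
      At 2: s is false.
    So ◇s is false at 0.
Satisfying worlds: {0, 1}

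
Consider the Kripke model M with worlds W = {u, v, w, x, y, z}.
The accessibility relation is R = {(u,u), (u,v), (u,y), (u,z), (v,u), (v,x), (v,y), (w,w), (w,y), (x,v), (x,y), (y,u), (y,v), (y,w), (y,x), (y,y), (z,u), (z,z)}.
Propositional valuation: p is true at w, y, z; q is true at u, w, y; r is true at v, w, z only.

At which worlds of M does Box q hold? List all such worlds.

w

Let φ = Box q. Evaluate φ at each world:
  u (successors {u, v, y, z}): φ is false.
  v (successors {u, x, y}): φ is false.
  w (successors {w, y}): φ is true.
  x (successors {v, y}): φ is false.
  y (successors {u, v, w, x, y}): φ is false.
  z (successors {u, z}): φ is false.
For instance, at w:
  At w: Box q requires q at every successor {w, y}.
    At w: q is true.
    At y: q is true.
  So Box q is true at w.
Satisfying worlds: {w}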